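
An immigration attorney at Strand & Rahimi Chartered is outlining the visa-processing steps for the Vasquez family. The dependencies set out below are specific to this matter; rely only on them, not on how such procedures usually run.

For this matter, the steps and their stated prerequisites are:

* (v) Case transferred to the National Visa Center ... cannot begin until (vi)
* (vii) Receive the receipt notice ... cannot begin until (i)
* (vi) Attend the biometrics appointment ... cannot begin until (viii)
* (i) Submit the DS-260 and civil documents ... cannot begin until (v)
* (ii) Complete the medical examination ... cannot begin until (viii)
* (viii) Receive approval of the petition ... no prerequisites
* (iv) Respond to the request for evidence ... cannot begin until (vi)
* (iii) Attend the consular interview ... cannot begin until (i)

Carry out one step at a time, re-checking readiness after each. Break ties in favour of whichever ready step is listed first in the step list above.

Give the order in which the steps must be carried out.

(viii), (vi), (v), (i), (vii), (ii), (iv), (iii)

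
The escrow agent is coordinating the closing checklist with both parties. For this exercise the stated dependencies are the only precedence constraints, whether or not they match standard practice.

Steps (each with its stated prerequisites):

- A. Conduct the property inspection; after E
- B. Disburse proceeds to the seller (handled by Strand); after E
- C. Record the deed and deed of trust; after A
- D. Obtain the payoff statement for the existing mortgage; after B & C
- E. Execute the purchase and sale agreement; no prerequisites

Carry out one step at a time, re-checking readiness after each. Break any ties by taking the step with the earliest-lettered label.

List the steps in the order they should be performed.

E, A, B, C, D

E is the only step with nothing outstanding, so it goes first.
Ready: A and B. A has the earlier label → A.
B and C are both available; B has the earlier label → B.
C needed A, now all done → C.
D needed B and C, now all done → D.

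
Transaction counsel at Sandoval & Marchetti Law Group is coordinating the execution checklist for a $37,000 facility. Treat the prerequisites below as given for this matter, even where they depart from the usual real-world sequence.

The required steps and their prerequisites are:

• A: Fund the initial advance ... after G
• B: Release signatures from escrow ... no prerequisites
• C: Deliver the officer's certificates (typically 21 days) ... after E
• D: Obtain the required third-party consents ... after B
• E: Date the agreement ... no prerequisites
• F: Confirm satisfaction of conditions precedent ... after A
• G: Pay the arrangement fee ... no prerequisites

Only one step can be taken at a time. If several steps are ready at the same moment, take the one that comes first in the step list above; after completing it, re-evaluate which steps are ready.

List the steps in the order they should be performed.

Nothing is required for B, E and G. B is listed earlier → B first.
D, E and G are all available; D is listed earlier → D.
Ready: E and G. E is listed earlier → E.
C now also ready, so the ready set is {C, G}; C is listed earlier → C.
Next only G has its prerequisites met → G.
Next only A has its prerequisites met → A.
F needed A, now all done → F.

B, D, E, C, G, A, F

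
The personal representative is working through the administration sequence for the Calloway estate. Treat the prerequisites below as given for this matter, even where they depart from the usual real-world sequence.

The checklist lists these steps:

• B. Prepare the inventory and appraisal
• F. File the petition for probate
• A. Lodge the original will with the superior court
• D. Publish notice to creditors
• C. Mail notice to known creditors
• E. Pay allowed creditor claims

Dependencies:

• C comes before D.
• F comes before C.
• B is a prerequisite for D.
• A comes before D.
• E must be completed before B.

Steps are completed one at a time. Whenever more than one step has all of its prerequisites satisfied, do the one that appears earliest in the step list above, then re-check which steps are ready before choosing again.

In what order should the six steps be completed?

Nothing is required for F, A and E. F is listed earlier → F first.
C now also ready, so the ready set is {A, C, E}; A is listed earlier → A.
Now C and E have their prerequisites met. C is listed earlier, so C next.
Next only E has its prerequisites met → E.
Next only B has its prerequisites met → B.
D is the only step now ready → D.

F A C E B D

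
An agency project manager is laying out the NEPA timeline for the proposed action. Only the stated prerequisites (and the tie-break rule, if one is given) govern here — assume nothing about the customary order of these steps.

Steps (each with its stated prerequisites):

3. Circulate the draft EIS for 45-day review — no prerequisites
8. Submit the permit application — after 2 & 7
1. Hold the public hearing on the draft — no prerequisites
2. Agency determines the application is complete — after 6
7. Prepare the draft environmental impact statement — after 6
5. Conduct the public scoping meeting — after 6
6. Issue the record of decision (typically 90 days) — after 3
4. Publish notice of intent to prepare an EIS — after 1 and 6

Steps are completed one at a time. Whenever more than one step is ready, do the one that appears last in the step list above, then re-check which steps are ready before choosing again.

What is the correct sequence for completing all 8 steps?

1 3 6 4 5 7 2 8

Nothing is required for 1 and 3. 1 is listed later → 1 first.
3 is the only step now ready → 3.
6 needed 3, now all done → 6.
Now 4, 5, 7 and 2 have their prerequisites met. 4 is listed later, so 4 next.
Ready: 5, 7 and 2. 5 is listed later → 5.
Ready: 7 and 2. 7 is listed later → 7.
That leaves 2 as the only ready step → 2.
That leaves 8 as the only ready step → 8.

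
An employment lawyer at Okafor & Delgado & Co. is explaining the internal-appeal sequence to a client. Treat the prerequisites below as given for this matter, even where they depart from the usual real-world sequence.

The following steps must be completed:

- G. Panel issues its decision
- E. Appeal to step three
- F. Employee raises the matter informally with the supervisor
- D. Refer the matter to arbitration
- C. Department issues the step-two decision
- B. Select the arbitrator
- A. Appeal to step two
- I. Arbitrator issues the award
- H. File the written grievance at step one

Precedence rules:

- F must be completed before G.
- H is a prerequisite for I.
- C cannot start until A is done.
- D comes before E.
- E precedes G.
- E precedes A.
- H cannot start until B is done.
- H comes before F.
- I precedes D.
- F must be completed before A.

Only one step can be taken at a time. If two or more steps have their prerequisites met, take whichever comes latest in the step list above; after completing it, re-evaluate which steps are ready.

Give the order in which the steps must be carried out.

Only B has no prerequisites, so it is first.
H is the only step now ready → H.
Ready: I and F. I is listed later → I.
D and F are both available; D is listed later → D.
Ready: F and E. F is listed later → F.
E needed D, now all done → E.
Now A and G have their prerequisites met. A is listed later, so A next.
C now also ready, so the ready set is {C, G}; C is listed later → C.
G needed F and E, now all done → G.

B H I D F E A C G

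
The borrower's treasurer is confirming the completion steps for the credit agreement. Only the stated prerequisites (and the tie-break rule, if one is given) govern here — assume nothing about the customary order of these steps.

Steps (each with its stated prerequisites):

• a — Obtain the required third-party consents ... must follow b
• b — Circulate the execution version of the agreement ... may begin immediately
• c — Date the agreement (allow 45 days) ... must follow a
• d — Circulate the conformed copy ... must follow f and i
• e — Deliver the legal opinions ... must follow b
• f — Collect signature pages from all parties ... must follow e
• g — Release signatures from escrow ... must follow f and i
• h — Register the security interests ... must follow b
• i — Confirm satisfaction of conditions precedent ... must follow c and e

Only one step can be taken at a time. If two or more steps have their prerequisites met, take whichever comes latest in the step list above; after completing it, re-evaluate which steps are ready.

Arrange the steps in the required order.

b → h → e → f → a → c → i → g → d

Only b has no prerequisites, so it is first.
Ready: h, e and a. h is listed later → h.
Now e and a have their prerequisites met. e is listed later, so e next.
f now also ready, so the ready set is {f, a}; f is listed later → f.
a is the only step now ready → a.
c needed a, now all done → c.
i is the only step now ready → i.
g and d are both available; g is listed later → g.
d needed i and f, now all done → d.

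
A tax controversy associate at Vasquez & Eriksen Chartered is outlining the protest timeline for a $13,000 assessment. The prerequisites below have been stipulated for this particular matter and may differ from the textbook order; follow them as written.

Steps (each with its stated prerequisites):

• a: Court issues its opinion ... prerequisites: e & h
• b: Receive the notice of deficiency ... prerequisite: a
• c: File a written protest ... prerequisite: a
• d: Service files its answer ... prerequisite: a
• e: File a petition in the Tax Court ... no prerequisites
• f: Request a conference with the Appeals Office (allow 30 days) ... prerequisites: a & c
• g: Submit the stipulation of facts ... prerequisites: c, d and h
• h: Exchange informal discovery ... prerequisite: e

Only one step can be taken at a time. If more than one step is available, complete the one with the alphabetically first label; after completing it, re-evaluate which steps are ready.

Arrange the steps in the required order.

e has no prerequisites → e first.
h needed e, now all done → h.
a needed e and h, now all done → a.
Now b, c and d have their prerequisites met. b has the earlier label, so b next.
c and d are both available; c has the earlier label → c.
f now also ready, so the ready set is {d, f}; d has the earlier label → d.
g now also ready, so the ready set is {f, g}; f has the earlier label → f.
That leaves g as the only ready step → g.

e, h, a, b, c, d, f, g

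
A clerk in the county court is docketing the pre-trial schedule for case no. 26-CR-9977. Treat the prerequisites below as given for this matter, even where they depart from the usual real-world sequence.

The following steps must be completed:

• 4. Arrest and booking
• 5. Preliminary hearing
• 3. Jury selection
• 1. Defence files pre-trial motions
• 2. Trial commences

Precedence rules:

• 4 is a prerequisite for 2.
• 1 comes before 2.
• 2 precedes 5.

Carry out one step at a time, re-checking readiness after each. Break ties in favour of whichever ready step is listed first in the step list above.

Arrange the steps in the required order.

4, 3, 1, 2, 5

Nothing is required for 4, 3 and 1. 4 is listed earlier → 4 first.
3 and 1 are both available; 3 is listed earlier → 3.
1 is the only step now ready → 1.
That leaves 2 as the only ready step → 2.
Next only 5 has its prerequisites met → 5.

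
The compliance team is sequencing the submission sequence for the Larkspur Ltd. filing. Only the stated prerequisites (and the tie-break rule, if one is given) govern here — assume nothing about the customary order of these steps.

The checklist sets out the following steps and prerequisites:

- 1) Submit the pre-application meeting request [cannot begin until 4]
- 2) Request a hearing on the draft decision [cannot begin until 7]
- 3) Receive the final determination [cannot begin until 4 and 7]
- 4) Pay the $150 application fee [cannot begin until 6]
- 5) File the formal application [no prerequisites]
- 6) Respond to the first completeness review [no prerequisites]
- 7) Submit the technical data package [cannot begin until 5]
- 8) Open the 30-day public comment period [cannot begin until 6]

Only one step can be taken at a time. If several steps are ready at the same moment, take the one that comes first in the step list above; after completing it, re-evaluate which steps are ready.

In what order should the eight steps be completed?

Nothing is required for 5 and 6. 5 is listed earlier → 5 first.
6 and 7 are both available; 6 is listed earlier → 6.
4 and 8 now also ready, so the ready set is {4, 7, 8}; 4 is listed earlier → 4.
Ready: 1, 7 and 8. 1 is listed earlier → 1.
Ready: 7 and 8. 7 is listed earlier → 7.
2 and 3 now also ready, so the ready set is {2, 3, 8}; 2 is listed earlier → 2.
Now 3 and 8 have their prerequisites met. 3 is listed earlier, so 3 next.
8 needed 6, now all done → 8.

5 6 4 1 7 2 3 8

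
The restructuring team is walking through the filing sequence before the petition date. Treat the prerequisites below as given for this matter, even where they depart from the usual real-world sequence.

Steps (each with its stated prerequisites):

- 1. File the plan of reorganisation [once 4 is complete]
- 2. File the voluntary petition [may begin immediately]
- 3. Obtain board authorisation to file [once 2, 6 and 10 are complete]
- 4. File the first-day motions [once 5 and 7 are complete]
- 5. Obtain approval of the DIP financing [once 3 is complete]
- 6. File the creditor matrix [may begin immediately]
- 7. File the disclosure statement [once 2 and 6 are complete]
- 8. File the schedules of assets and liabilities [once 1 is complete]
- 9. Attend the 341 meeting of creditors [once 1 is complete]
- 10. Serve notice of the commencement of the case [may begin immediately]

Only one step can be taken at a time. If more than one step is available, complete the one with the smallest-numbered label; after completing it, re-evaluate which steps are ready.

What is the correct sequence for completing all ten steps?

2, 6 and 10 have no prerequisites; 2 has the earlier label, so 2 is first.
Ready: 6 and 10. 6 has the earlier label → 6.
Now 7 and 10 have their prerequisites met. 7 has the earlier label, so 7 next.
That leaves 10 as the only ready step → 10.
Next only 3 has its prerequisites met → 3.
That leaves 5 as the only ready step → 5.
That leaves 4 as the only ready step → 4.
That leaves 1 as the only ready step → 1.
8 and 9 are both available; 8 has the earlier label → 8.
That leaves 9 as the only ready step → 9.

2 6 7 10 3 5 4 1 8 9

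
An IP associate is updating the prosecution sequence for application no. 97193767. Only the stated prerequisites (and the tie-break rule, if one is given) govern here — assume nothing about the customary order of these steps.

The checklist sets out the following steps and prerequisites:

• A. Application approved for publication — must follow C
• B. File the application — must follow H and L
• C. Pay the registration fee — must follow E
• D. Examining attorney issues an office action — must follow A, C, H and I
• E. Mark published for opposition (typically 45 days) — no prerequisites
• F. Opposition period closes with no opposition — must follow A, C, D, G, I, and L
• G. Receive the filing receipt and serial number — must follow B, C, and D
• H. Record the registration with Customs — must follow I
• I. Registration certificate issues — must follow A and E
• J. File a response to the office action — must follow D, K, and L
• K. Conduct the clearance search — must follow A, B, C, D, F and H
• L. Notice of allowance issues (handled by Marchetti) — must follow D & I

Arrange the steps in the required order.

Only E has no prerequisites, so it is first.
That leaves C as the only ready step → C.
A needed C, now all done → A.
I needed A and E, now all done → I.
H is the only step now ready → H.
D is the only step now ready → D.
That leaves L as the only ready step → L.
B needed H and L, now all done → B.
G needed B, C and D, now all done → G.
Next only F has its prerequisites met → F.
K needed A, B, C, D, F and H, now all done → K.
That leaves J as the only ready step → J.

E C A I H D L B G F K J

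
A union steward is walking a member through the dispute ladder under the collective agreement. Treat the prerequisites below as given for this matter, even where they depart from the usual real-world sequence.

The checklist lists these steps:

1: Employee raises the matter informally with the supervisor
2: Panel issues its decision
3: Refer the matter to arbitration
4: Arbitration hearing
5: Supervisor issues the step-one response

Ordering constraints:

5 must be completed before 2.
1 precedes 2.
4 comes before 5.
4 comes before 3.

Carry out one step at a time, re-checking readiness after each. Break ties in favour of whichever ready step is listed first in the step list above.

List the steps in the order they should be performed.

1, 4, 3, 5, 2

1 and 4 have no prerequisites; 1 is listed earlier, so 1 is first.
Next only 4 has its prerequisites met → 4.
Now 3 and 5 have their prerequisites met. 3 is listed earlier, so 3 next.
5 needed 4, now all done → 5.
That leaves 2 as the only ready step → 2.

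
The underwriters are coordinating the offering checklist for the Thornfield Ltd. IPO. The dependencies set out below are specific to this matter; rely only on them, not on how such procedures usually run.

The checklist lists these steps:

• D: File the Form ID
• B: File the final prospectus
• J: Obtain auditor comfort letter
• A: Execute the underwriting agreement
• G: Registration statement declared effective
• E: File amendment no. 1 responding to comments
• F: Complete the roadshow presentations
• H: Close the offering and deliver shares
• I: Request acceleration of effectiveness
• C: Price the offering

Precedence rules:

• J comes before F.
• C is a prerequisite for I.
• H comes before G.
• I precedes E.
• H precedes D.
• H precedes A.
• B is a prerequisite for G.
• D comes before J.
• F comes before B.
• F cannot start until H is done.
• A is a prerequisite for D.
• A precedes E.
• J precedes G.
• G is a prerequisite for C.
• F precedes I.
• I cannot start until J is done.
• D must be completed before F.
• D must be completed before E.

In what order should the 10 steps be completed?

H → A → D → J → F → B → G → C → I → E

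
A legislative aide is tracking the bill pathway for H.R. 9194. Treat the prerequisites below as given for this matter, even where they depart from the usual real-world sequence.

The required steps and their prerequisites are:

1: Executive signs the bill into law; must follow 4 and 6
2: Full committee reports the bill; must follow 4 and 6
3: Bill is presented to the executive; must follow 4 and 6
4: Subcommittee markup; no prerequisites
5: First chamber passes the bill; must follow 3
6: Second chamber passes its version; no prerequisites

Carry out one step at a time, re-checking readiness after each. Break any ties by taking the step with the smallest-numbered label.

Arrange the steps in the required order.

Nothing is required for 4 and 6. 4 has the earlier label → 4 first.
That leaves 6 as the only ready step → 6.
Ready: 1, 2 and 3. 1 has the earlier label → 1.
Now 2 and 3 have their prerequisites met. 2 has the earlier label, so 2 next.
Next only 3 has its prerequisites met → 3.
That leaves 5 as the only ready step → 5.

4, 6, 1, 2, 3, 5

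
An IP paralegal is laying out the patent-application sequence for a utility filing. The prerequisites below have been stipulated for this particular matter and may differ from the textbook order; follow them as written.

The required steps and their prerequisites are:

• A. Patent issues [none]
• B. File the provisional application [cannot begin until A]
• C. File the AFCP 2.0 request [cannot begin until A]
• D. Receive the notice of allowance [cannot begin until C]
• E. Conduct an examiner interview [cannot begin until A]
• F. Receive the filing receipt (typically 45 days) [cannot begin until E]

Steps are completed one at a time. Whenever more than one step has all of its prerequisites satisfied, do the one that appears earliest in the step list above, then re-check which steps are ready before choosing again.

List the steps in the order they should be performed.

A has no prerequisites → A first.
B, C and E are all available; B is listed earlier → B.
Now C and E have their prerequisites met. C is listed earlier, so C next.
Now D and E have their prerequisites met. D is listed earlier, so D next.
E needed A, now all done → E.
F needed E, now all done → F.

A, B, C, D, E, F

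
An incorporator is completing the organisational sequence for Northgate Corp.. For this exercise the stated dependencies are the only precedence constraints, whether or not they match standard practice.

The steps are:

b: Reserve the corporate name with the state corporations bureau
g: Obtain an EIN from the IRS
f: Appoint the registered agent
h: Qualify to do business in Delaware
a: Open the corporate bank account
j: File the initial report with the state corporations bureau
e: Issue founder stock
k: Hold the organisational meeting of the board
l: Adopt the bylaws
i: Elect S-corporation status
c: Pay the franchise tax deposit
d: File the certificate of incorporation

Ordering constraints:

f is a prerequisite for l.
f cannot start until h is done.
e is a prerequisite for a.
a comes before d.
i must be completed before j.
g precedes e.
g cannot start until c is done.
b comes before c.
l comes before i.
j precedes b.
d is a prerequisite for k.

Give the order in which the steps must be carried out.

h f l i j b c g e a d k

h is the only step with nothing outstanding, so it goes first.
Next only f has its prerequisites met → f.
That leaves l as the only ready step → l.
i needed l, now all done → i.
j needed i, now all done → j.
Next only b has its prerequisites met → b.
c is the only step now ready → c.
That leaves g as the only ready step → g.
Next only e has its prerequisites met → e.
a is the only step now ready → a.
d needed a, now all done → d.
k needed d, now all done → k.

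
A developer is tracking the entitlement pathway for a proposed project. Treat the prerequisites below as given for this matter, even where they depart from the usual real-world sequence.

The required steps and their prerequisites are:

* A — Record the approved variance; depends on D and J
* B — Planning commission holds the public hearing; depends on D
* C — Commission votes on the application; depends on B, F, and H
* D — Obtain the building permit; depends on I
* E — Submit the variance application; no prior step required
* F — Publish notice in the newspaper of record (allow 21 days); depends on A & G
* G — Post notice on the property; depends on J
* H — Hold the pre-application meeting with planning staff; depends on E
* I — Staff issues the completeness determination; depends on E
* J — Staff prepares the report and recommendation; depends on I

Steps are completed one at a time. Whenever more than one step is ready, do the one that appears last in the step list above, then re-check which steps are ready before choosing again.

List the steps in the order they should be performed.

E → I → J → H → G → D → B → A → F → C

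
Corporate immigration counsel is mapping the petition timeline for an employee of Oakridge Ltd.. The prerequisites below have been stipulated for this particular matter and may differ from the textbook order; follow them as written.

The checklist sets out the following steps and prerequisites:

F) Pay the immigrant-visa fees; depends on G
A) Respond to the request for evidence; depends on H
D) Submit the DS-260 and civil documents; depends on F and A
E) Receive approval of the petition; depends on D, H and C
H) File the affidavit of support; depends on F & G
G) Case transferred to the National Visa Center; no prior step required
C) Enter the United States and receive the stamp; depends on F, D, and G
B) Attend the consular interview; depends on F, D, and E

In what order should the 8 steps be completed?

G has no prerequisites → G first.
That leaves F as the only ready step → F.
H is the only step now ready → H.
A needed H, now all done → A.
D needed F and A, now all done → D.
C needed F, D and G, now all done → C.
Next only E has its prerequisites met → E.
B needed F, D and E, now all done → B.

G, F, H, A, D, C, E, B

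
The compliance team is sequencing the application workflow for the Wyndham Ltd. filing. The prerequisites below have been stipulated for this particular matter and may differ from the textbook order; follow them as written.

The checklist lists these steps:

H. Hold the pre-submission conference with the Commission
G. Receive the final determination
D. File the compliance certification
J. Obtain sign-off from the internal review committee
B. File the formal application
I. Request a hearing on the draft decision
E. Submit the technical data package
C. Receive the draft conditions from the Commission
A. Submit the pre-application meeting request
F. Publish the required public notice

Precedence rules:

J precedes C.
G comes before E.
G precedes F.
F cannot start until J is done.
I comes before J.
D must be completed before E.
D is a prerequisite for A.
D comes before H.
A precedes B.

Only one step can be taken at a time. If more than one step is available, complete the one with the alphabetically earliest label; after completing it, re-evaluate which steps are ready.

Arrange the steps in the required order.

D, G and I have no prerequisites; D has the earlier label, so D is first.
A and H now also ready, so the ready set is {A, G, H, I}; A has the earlier label → A.
B, G, H and I are all available; B has the earlier label → B.
Ready: G, H and I. G has the earlier label → G.
E, H and I are all available; E has the earlier label → E.
H and I are both available; H has the earlier label → H.
I is the only step now ready → I.
That leaves J as the only ready step → J.
C and F are both available; C has the earlier label → C.
That leaves F as the only ready step → F.

D, A, B, G, E, H, I, J, C, F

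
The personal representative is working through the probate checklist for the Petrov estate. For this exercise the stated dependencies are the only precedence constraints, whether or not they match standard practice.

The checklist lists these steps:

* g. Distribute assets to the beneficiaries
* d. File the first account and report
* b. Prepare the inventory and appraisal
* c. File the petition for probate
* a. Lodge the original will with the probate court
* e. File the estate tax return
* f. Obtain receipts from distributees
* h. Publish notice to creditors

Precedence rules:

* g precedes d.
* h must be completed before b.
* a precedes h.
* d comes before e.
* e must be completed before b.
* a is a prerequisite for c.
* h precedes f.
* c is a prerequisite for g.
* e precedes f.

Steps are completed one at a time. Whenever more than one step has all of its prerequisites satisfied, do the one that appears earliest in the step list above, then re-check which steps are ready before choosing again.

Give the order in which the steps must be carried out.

a → c → g → d → e → h → b → f

a is the only step with nothing outstanding, so it goes first.
Now c and h have their prerequisites met. c is listed earlier, so c next.
g now also ready, so the ready set is {g, h}; g is listed earlier → g.
d and h are both available; d is listed earlier → d.
Ready: e and h. e is listed earlier → e.
h needed a, now all done → h.
Now b and f have their prerequisites met. b is listed earlier, so b next.
Next only f has its prerequisites met → f.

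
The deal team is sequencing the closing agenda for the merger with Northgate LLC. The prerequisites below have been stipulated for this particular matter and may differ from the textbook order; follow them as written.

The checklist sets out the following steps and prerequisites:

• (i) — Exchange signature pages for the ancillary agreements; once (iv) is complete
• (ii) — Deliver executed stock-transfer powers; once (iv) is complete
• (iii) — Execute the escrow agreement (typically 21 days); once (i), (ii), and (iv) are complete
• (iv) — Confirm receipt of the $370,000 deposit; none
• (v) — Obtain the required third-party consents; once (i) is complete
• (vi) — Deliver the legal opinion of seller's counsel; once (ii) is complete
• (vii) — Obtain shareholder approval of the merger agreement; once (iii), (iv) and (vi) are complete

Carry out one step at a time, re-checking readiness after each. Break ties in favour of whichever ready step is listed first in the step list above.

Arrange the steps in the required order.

(iv) → (i) → (ii) → (iii) → (v) → (vi) → (vii)

(iv) is the only step with nothing outstanding, so it goes first.
(i) and (ii) are both available; (i) is listed earlier → (i).
(ii) and (v) are both available; (ii) is listed earlier → (ii).
(iii), (v) and (vi) are all available; (iii) is listed earlier → (iii).
Now (v) and (vi) have their prerequisites met. (v) is listed earlier, so (v) next.
(vi) needed (ii), now all done → (vi).
Next only (vii) has its prerequisites met → (vii).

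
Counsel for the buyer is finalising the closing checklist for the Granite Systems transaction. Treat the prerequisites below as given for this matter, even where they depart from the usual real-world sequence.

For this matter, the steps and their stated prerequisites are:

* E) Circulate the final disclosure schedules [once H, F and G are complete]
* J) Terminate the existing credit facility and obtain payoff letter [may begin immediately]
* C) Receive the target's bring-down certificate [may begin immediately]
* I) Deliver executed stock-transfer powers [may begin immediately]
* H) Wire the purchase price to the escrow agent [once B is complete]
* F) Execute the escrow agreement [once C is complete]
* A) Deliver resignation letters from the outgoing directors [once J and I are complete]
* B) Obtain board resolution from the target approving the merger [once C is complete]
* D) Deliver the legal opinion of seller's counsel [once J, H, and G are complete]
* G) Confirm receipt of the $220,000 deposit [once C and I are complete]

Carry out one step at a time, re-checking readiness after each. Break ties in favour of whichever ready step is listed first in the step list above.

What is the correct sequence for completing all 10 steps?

J C I F A B H G E D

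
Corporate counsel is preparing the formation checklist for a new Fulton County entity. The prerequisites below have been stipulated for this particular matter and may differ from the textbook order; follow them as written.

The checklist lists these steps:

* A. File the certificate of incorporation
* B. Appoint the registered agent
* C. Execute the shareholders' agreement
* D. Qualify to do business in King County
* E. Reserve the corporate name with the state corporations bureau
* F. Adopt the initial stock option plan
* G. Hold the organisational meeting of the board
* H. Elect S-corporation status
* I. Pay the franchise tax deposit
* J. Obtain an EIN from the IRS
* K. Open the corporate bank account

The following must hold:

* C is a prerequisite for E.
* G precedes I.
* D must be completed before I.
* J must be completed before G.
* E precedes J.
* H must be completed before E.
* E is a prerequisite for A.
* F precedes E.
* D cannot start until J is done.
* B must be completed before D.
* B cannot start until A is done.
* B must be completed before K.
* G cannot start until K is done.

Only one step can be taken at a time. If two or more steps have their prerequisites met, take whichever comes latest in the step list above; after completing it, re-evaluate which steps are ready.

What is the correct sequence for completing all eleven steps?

H, F and C have no prerequisites; H is listed later, so H is first.
Now F and C have their prerequisites met. F is listed later, so F next.
Next only C has its prerequisites met → C.
E needed H, F and C, now all done → E.
J and A are both available; J is listed later → J.
A needed E, now all done → A.
B needed A, now all done → B.
Ready: K and D. K is listed later → K.
G and D are both available; G is listed later → G.
D is the only step now ready → D.
That leaves I as the only ready step → I.

H F C E J A B K G D I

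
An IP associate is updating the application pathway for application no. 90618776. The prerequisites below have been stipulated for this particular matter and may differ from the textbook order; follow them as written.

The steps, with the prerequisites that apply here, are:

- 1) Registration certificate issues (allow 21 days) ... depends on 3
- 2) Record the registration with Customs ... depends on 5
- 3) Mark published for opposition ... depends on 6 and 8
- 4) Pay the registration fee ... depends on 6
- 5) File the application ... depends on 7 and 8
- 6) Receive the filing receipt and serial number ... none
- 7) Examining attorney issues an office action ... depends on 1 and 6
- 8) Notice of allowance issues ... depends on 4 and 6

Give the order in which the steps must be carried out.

Only 6 has no prerequisites, so it is first.
4 is the only step now ready → 4.
That leaves 8 as the only ready step → 8.
Next only 3 has its prerequisites met → 3.
1 is the only step now ready → 1.
7 needed 1 and 6, now all done → 7.
5 needed 7 and 8, now all done → 5.
2 needed 5, now all done → 2.

6 → 4 → 8 → 3 → 1 → 7 → 5 → 2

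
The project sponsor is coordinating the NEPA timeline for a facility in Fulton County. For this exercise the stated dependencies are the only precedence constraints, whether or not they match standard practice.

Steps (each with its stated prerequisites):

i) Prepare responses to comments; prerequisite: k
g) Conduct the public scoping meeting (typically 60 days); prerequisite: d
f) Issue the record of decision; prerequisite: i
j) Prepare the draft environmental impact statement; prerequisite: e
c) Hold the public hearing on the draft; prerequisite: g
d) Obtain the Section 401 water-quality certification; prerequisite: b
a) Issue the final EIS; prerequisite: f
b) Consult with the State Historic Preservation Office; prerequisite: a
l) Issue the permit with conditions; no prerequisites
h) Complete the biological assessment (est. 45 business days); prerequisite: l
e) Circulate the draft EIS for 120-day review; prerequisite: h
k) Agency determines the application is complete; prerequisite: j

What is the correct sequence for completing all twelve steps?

l has no prerequisites → l first.
h needed l, now all done → h.
e needed h, now all done → e.
j needed e, now all done → j.
Next only k has its prerequisites met → k.
i needed k, now all done → i.
That leaves f as the only ready step → f.
That leaves a as the only ready step → a.
Next only b has its prerequisites met → b.
d is the only step now ready → d.
g needed d, now all done → g.
c needed g, now all done → c.

l h e j k i f a b d g c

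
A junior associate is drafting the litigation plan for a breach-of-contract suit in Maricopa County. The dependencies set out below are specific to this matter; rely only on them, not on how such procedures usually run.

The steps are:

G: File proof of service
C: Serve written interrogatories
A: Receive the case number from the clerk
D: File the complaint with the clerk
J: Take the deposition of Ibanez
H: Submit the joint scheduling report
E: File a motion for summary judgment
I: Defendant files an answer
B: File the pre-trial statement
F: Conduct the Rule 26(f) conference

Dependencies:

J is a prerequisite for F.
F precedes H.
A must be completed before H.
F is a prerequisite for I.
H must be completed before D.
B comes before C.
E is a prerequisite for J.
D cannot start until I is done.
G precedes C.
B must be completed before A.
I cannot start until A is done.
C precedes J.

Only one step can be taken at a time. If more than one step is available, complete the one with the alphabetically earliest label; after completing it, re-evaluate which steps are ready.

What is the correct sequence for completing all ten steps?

B, E and G have no prerequisites; B has the earlier label, so B is first.
A now also ready, so the ready set is {A, E, G}; A has the earlier label → A.
E and G are both available; E has the earlier label → E.
Next only G has its prerequisites met → G.
That leaves C as the only ready step → C.
J needed C and E, now all done → J.
That leaves F as the only ready step → F.
Now H and I have their prerequisites met. H has the earlier label, so H next.
I is the only step now ready → I.
That leaves D as the only ready step → D.

B A E G C J F H I D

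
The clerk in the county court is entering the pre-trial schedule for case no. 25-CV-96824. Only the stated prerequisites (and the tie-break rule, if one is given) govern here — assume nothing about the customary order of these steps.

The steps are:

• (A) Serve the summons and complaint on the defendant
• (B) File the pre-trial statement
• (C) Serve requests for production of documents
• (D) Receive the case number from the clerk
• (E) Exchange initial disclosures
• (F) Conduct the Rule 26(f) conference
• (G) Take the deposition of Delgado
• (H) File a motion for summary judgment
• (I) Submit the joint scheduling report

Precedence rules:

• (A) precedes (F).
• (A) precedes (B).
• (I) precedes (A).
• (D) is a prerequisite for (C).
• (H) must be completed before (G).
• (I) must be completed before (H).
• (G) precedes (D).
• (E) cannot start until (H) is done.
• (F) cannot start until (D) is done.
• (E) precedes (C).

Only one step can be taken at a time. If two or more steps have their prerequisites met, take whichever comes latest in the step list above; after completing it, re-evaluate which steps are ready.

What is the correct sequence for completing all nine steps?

(I), (H), (G), (E), (D), (C), (A), (F), (B)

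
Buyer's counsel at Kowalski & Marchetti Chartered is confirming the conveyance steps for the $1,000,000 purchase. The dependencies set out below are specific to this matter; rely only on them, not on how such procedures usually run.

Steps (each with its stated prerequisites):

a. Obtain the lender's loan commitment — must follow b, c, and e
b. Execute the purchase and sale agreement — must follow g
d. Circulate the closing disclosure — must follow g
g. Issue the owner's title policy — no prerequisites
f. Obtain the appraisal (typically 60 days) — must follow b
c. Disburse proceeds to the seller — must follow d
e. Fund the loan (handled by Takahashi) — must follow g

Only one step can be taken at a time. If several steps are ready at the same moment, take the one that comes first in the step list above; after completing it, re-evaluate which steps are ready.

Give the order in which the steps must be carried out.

Only g has no prerequisites, so it is first.
Ready: b, d and e. b is listed earlier → b.
f now also ready, so the ready set is {d, f, e}; d is listed earlier → d.
Ready: f, c and e. f is listed earlier → f.
c and e are both available; c is listed earlier → c.
e needed g, now all done → e.
a needed b, c and e, now all done → a.

g b d f c e a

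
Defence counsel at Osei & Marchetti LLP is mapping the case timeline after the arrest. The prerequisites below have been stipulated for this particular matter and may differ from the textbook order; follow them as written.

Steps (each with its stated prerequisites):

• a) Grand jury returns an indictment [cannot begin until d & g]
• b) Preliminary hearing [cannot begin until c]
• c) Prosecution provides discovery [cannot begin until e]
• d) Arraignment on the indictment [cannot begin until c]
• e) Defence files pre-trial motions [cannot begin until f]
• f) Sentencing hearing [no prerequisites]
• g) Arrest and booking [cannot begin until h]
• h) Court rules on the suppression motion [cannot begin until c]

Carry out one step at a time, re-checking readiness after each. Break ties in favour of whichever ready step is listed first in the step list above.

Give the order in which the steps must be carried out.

f has no prerequisites → f first.
e needed f, now all done → e.
c is the only step now ready → c.
Now b, d and h have their prerequisites met. b is listed earlier, so b next.
d and h are both available; d is listed earlier → d.
That leaves h as the only ready step → h.
That leaves g as the only ready step → g.
Next only a has its prerequisites met → a.

f, e, c, b, d, h, g, a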